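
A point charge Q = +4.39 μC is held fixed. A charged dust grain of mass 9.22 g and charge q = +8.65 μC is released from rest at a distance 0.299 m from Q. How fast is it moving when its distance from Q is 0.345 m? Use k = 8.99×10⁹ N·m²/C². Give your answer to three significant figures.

Only the electrostatic force acts, so mechanical energy is conserved: ½mv² = U₁ − U₂ = kQq(1/r₁ − 1/r₂).
U₁ − U₂ = (8.99×10⁹ N·m²/C²)(4.39×10⁻⁶ C)(8.65×10⁻⁶ C)(1/0.299 − 1/0.345) = 0.152 J.
v = √(2·0.152/9.22×10⁻³) = 5.75 m/s.

5.75 m/s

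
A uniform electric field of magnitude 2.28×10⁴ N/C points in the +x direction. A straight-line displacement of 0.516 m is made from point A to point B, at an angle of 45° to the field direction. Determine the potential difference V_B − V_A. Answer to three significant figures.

-8320 V

Only the component of displacement along E changes the potential: ΔV = −E·d·cosθ.
ΔV = −(2.28×10⁴ V/m)(0.516 m)cos45° = -8320 V.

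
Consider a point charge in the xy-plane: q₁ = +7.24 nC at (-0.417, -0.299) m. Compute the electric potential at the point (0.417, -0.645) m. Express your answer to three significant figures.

72.1 V

Electric potential is a scalar, so the contributions from each charge add algebraically: V = Σ kqᵢ/rᵢ.
Distances from the field point to each charge: r₁ = 0.903 m.
V = k[(7.24×10⁻⁹)/(0.903)] = 72.1 V.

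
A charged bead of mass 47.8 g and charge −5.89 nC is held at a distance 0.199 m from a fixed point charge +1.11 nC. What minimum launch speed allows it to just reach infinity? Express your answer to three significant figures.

To just escape, total mechanical energy must reach zero at infinity: ½mv²_min + U = 0, so ½mv²_min = −U = |kQq|/r.
|U| = |kQq|/r = (8.99×10⁹ N·m²/C²)(1.11×10⁻⁹)(5.89×10⁻⁹)/(0.199) = 2.95×10⁻⁷ J.
v_min = √(2|U|/m) = √(2·2.95×10⁻⁷/0.0478) = 3.52×10⁻³ m/s.

3.52×10⁻³ m/s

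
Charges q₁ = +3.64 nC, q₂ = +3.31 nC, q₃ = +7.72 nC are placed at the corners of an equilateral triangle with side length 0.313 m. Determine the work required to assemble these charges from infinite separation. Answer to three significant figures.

The assembly work is the sum of pairwise potential energies, U = Σ_{i<j} kqᵢqⱼ/rᵢⱼ.
All three pair separations equal the side length, 0.313 m.
U = (3.46×10⁻⁷) + (8.07×10⁻⁷) + (7.34×10⁻⁷) = 1.89×10⁻⁶ J.

1.89×10⁻⁶ J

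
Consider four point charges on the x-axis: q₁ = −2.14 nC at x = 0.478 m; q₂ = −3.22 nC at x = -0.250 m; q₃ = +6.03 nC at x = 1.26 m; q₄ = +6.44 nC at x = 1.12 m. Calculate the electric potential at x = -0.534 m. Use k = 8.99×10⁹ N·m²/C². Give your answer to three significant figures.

-55.7 V

Electric potential is a scalar, so the contributions from each charge add algebraically: V = Σ kqᵢ/rᵢ.
Distances from the field point to each charge: r₁ = 1.01 m, r₂ = 0.284 m, r₃ = 1.79 m, r₄ = 1.65 m.
V = k[(-2.14×10⁻⁹)/(1.01) + (-3.22×10⁻⁹)/(0.284) + (6.03×10⁻⁹)/(1.79) + (6.44×10⁻⁹)/(1.65)] = -55.7 V.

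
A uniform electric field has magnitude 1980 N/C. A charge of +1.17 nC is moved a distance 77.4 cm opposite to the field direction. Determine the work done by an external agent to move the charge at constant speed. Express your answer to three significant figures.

1.79×10⁻⁶ J

The potential change for a displacement 77.4 cm opposite to the field direction is ΔV = +Ed = 1530 V.
W_ext = qΔV = 1.79×10⁻⁶ J.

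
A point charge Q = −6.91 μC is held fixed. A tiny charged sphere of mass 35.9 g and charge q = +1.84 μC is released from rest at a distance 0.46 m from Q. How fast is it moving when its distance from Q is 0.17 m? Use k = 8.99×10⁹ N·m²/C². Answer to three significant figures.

4.86 m/s

Only the electrostatic force acts, so mechanical energy is conserved: ½mv² = U₁ − U₂ = kQq(1/r₁ − 1/r₂).
U₁ − U₂ = (8.99×10⁹ N·m²/C²)(-6.91×10⁻⁶ C)(1.84×10⁻⁶ C)(1/0.460 − 1/0.170) = 0.424 J.
v = √(2·0.424/0.0359) = 4.86 m/s.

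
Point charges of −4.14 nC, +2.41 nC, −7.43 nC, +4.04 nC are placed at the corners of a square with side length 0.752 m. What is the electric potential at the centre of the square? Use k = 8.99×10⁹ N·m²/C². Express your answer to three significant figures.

-86.6 V

The total potential is the scalar sum of each charge's contribution, V = Σ kqᵢ/rᵢ.
The distance from each corner to the centre is a√2/2 = 0.532 m.
V = k[(-4.14×10⁻⁹)/(0.532) + (2.41×10⁻⁹)/(0.532) + (-7.43×10⁻⁹)/(0.532) + (4.04×10⁻⁹)/(0.532)] = -86.6 V.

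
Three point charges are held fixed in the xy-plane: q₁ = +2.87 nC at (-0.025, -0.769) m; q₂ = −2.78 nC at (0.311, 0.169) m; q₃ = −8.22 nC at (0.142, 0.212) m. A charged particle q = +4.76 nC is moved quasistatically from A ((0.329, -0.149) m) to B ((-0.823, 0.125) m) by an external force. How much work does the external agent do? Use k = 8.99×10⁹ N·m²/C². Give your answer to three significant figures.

For quasistatic motion the external work equals the change in potential energy: W_ext = qΔV = q(V_B − V_A).
At A: distances to the source charges are 0.714 m, 0.319 m, 0.407 m; V_A = Σ kqᵢ/rᵢ = -224 V.
At B: distances to the source charges are 1.20 m, 1.13 m, 0.969 m; V_B = Σ kqᵢ/rᵢ = -76.8 V.
ΔV = V_B − V_A = 147 V.
W_ext = qΔV = (4.76×10⁻⁹ C)(147 V) = 7.01×10⁻⁷ J.

7.01×10⁻⁷ J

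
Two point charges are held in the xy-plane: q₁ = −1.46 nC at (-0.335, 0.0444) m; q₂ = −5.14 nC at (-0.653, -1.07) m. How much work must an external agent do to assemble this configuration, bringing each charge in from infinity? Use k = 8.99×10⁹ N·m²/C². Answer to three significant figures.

The work to assemble the configuration equals its total potential energy, U = Σ kqᵢqⱼ/rᵢⱼ over all pairs.
Pair separations: r₁₂ = 1.16 m.
U = (5.82×10⁻⁸) = 5.82×10⁻⁸ J.

5.82×10⁻⁸ J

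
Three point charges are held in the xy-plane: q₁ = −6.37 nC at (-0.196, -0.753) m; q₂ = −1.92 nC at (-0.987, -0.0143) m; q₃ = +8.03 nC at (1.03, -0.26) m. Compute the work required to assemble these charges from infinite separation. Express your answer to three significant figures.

-3.15×10⁻⁷ J

The work to assemble the configuration equals its total potential energy, U = Σ kqᵢqⱼ/rᵢⱼ over all pairs.
Pair separations: r₁₂ = 1.08 m, r₁₃ = 1.32 m, r₂₃ = 2.03 m.
U = (1.02×10⁻⁷) + (-3.48×10⁻⁷) + (-6.82×10⁻⁸) = -3.15×10⁻⁷ J.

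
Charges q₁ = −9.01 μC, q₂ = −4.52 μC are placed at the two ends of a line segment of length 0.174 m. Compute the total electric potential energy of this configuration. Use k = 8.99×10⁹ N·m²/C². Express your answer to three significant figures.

2.10 J

The work to assemble the configuration equals its total potential energy, U = Σ kqᵢqⱼ/rᵢⱼ over all pairs.
The separation is r = 0.174 m.
U = (2.10) = 2.10 J.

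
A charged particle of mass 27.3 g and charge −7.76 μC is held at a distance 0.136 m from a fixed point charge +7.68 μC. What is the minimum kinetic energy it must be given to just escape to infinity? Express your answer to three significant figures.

3.94 J

To just escape, total mechanical energy must reach zero at infinity: ½mv²_min + U = 0, so ½mv²_min = −U = |kQq|/r.
|U| = |kQq|/r = (8.99×10⁹ N·m²/C²)(7.68×10⁻⁶)(7.76×10⁻⁶)/(0.136) = 3.94 J.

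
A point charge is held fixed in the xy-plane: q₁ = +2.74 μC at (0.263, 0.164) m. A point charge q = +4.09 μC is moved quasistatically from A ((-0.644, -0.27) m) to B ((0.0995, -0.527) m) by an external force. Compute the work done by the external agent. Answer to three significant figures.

0.0417 J

For quasistatic motion the external work equals the change in potential energy: W_ext = qΔV = q(V_B − V_A).
At A: distance to the source charge is 1.01 m; V_A = kq₁/r = 2.45×10⁴ V.
At B: distance to the source charge is 0.710 m; V_B = kq₁/r = 3.47×10⁴ V.
ΔV = V_B − V_A = 1.02×10⁴ V.
W_ext = qΔV = (4.09×10⁻⁶ C)(1.02×10⁴ V) = 0.0417 J.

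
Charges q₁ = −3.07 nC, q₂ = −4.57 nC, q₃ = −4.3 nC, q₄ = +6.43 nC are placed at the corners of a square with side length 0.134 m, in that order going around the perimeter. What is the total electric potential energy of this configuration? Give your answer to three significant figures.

The assembly work is the sum of pairwise potential energies, U = Σ_{i<j} kqᵢqⱼ/rᵢⱼ.
The four side pairs have separation 0.134 m and the two diagonal pairs 0.190 m.
Summing all 6 pair terms gives U = -1.69×10⁻⁶ J.

-1.69×10⁻⁶ J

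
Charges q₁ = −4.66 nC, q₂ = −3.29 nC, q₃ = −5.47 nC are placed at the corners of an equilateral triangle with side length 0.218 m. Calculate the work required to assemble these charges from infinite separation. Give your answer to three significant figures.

2.43×10⁻⁶ J

The assembly work is the sum of pairwise potential energies, U = Σ_{i<j} kqᵢqⱼ/rᵢⱼ.
All three pair separations equal the side length, 0.218 m.
U = (6.32×10⁻⁷) + (1.05×10⁻⁶) + (7.42×10⁻⁷) = 2.43×10⁻⁶ J.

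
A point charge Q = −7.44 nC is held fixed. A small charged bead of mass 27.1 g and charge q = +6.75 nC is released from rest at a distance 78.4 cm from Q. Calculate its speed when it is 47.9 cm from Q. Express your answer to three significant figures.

5.20×10⁻³ m/s

Only the electrostatic force acts, so mechanical energy is conserved: ½mv² = U₁ − U₂ = kQq(1/r₁ − 1/r₂).
U₁ − U₂ = (8.99×10⁹ N·m²/C²)(-7.44×10⁻⁹ C)(6.75×10⁻⁹ C)(1/0.784 − 1/0.479) = 3.67×10⁻⁷ J.
v = √(2·3.67×10⁻⁷/0.0271) = 5.20×10⁻³ m/s.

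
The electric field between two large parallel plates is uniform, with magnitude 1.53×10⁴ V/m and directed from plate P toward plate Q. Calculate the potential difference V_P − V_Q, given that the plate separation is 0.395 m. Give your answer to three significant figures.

6040 V

In a uniform field, potential decreases in the direction of E: ΔV = −E·d for a displacement d parallel to E.
Going from Q to P is a displacement of 0.395 m opposite to the field, so V_P − V_Q = +Ed = 6040 V.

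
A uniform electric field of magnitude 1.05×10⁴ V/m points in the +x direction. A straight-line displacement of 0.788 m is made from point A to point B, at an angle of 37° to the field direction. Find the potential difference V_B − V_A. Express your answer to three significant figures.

-6610 V

Only the component of displacement along E changes the potential: ΔV = −E·d·cosθ.
ΔV = −(1.05×10⁴ V/m)(0.788 m)cos37° = -6610 V.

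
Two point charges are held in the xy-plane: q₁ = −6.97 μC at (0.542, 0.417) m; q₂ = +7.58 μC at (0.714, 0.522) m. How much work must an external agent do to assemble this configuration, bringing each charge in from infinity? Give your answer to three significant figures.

-2.36 J

The work to assemble the configuration equals its total potential energy, U = Σ kqᵢqⱼ/rᵢⱼ over all pairs.
Pair separations: r₁₂ = 0.202 m.
U = (-2.36) = -2.36 J.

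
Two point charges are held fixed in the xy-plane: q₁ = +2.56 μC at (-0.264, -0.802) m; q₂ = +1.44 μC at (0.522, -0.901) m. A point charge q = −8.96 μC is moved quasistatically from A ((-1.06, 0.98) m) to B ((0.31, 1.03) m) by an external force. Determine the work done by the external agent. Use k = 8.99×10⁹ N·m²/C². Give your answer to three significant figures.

For quasistatic motion the external work equals the change in potential energy: W_ext = qΔV = q(V_B − V_A).
At A: distances to the source charges are 1.95 m, 2.46 m; V_A = Σ kqᵢ/rᵢ = 1.71×10⁴ V.
At B: distances to the source charges are 1.92 m, 1.94 m; V_B = Σ kqᵢ/rᵢ = 1.87×10⁴ V.
ΔV = V_B − V_A = 1590 V.
W_ext = qΔV = (-8.96×10⁻⁶ C)(1590 V) = -0.0143 J.

-0.0143 J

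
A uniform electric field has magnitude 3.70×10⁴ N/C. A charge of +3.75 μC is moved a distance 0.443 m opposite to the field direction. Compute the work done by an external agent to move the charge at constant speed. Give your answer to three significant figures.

The potential change for a displacement 0.443 m opposite to the field direction is ΔV = +Ed = 1.64×10⁴ V.
W_ext = qΔV = 0.0615 J.

0.0615 J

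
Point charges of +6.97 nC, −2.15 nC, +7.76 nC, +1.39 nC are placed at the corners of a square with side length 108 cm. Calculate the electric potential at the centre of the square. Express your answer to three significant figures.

Electric potential is a scalar, so the contributions from each charge add algebraically: V = Σ kqᵢ/rᵢ.
The distance from each corner to the centre is a√2/2 = 0.764 m.
V = k[(6.97×10⁻⁹)/(0.764) + (-2.15×10⁻⁹)/(0.764) + (7.76×10⁻⁹)/(0.764) + (1.39×10⁻⁹)/(0.764)] = 164 V.

164 V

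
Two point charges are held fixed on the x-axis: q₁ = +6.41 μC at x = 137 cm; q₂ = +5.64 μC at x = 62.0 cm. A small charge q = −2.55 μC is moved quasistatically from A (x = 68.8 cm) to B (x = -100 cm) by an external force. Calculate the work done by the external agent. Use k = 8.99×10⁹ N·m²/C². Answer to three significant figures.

1.98 J

For quasistatic motion the external work equals the change in potential energy: W_ext = qΔV = q(V_B − V_A).
At A: distances to the source charges are 0.682 m, 0.0680 m; V_A = Σ kqᵢ/rᵢ = 8.30×10⁵ V.
At B: distances to the source charges are 2.37 m, 1.62 m; V_B = Σ kqᵢ/rᵢ = 5.56×10⁴ V.
ΔV = V_B − V_A = -7.75×10⁵ V.
W_ext = qΔV = (-2.55×10⁻⁶ C)(-7.75×10⁵ V) = 1.98 J.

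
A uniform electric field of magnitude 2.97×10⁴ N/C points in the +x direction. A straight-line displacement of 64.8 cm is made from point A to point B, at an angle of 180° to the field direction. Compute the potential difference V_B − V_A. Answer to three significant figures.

1.92×10⁴ V

Only the component of displacement along E changes the potential: ΔV = −E·d·cosθ.
ΔV = −(2.97×10⁴ V/m)(0.648 m)cos180° = 1.92×10⁴ V.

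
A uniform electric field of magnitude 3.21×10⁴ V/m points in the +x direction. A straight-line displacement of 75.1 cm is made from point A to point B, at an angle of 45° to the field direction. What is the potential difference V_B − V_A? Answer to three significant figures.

Only the component of displacement along E changes the potential: ΔV = −E·d·cosθ.
ΔV = −(3.21×10⁴ V/m)(0.751 m)cos45° = -1.70×10⁴ V.

-1.70×10⁴ V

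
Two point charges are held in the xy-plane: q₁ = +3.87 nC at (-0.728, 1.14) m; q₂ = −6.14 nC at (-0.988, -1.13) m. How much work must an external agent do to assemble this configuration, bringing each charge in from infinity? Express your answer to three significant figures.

The work to assemble the configuration equals its total potential energy, U = Σ kqᵢqⱼ/rᵢⱼ over all pairs.
Pair separations: r₁₂ = 2.28 m.
U = (-9.35×10⁻⁸) = -9.35×10⁻⁸ J.

-9.35×10⁻⁸ J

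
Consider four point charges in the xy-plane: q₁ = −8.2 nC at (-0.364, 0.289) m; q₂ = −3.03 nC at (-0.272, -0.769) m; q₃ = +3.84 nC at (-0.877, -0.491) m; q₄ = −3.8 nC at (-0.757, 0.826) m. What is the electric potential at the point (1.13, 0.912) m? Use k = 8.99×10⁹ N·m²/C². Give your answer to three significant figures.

The total potential is the scalar sum of each charge's contribution, V = Σ kqᵢ/rᵢ.
Distances from the field point to each charge: r₁ = 1.62 m, r₂ = 2.19 m, r₃ = 2.45 m, r₄ = 1.89 m.
V = k[(-8.20×10⁻⁹)/(1.62) + (-3.03×10⁻⁹)/(2.19) + (3.84×10⁻⁹)/(2.45) + (-3.80×10⁻⁹)/(1.89)] = -62.0 V.

-62.0 V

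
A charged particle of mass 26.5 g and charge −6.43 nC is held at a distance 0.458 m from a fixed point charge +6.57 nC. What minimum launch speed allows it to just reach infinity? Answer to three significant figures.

To just escape, total mechanical energy must reach zero at infinity: ½mv²_min + U = 0, so ½mv²_min = −U = |kQq|/r.
|U| = |kQq|/r = (8.99×10⁹ N·m²/C²)(6.57×10⁻⁹)(6.43×10⁻⁹)/(0.458) = 8.29×10⁻⁷ J.
v_min = √(2|U|/m) = √(2·8.29×10⁻⁷/0.0265) = 7.91×10⁻³ m/s.

7.91×10⁻³ m/s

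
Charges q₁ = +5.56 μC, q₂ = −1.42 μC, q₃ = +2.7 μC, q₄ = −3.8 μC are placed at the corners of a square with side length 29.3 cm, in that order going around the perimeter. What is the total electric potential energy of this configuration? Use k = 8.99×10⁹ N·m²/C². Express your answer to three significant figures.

-0.880 J

The assembly work is the sum of pairwise potential energies, U = Σ_{i<j} kqᵢqⱼ/rᵢⱼ.
The four side pairs have separation 0.293 m and the two diagonal pairs 0.414 m.
Summing all 6 pair terms gives U = -0.880 J.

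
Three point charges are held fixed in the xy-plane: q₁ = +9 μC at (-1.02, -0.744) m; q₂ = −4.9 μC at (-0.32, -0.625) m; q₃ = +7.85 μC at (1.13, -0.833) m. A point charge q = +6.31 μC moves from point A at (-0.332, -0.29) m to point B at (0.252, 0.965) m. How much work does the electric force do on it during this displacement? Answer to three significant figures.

-0.222 J

The work done by the electric force is W_field = −ΔU = −q(V_B − V_A) = q(V_A − V_B).
At A: distances to the source charges are 0.824 m, 0.335 m, 1.56 m; V_A = Σ kqᵢ/rᵢ = 1.20×10⁴ V.
At B: distances to the source charges are 2.13 m, 1.69 m, 2.00 m; V_B = Σ kqᵢ/rᵢ = 4.72×10⁴ V.
ΔV = V_B − V_A = 3.52×10⁴ V.
W_field = −qΔV = −(6.31×10⁻⁶ C)(3.52×10⁴ V) = -0.222 J.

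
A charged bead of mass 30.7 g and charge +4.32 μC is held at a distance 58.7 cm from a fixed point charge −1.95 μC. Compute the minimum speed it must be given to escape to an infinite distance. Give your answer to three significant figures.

2.90 m/s

To just escape, total mechanical energy must reach zero at infinity: ½mv²_min + U = 0, so ½mv²_min = −U = |kQq|/r.
|U| = |kQq|/r = (8.99×10⁹ N·m²/C²)(1.95×10⁻⁶)(4.32×10⁻⁶)/(0.587) = 0.129 J.
v_min = √(2|U|/m) = √(2·0.129/0.0307) = 2.90 m/s.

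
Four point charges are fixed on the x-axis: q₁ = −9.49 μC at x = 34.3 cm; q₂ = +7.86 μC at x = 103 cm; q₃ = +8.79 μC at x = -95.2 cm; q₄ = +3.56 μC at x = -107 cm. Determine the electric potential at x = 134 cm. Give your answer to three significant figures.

1.90×10⁵ V

The total potential is the scalar sum of each charge's contribution, V = Σ kqᵢ/rᵢ.
Distances from the field point to each charge: r₁ = 0.997 m, r₂ = 0.310 m, r₃ = 2.29 m, r₄ = 2.41 m.
V = k[(-9.49×10⁻⁶)/(0.997) + (7.86×10⁻⁶)/(0.310) + (8.79×10⁻⁶)/(2.29) + (3.56×10⁻⁶)/(2.41)] = 1.90×10⁵ V.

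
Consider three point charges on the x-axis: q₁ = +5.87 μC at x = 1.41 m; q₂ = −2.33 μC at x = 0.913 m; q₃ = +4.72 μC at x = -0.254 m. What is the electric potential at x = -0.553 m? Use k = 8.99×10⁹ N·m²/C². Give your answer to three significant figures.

The total potential is the scalar sum of each charge's contribution, V = Σ kqᵢ/rᵢ.
Distances from the field point to each charge: r₁ = 1.96 m, r₂ = 1.47 m, r₃ = 0.299 m.
V = k[(5.87×10⁻⁶)/(1.96) + (-2.33×10⁻⁶)/(1.47) + (4.72×10⁻⁶)/(0.299)] = 1.55×10⁵ V.

1.55×10⁵ V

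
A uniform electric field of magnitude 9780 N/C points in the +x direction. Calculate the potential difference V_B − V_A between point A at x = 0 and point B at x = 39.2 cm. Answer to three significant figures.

-3830 V

In a uniform field, potential decreases in the direction of E: V_B − V_A = −E·Δx.
V_B − V_A = −(9780 V/m)(0.392 m) = -3830 V.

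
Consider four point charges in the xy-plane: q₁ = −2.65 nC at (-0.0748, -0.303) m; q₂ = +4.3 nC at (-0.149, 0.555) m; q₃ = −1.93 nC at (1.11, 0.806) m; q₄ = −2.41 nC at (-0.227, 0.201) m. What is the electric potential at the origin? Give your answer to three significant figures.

-93.2 V

The total potential is the scalar sum of each charge's contribution, V = Σ kqᵢ/rᵢ.
Distances from the field point to each charge: r₁ = 0.312 m, r₂ = 0.575 m, r₃ = 1.37 m, r₄ = 0.303 m.
V = k[(-2.65×10⁻⁹)/(0.312) + (4.30×10⁻⁹)/(0.575) + (-1.93×10⁻⁹)/(1.37) + (-2.41×10⁻⁹)/(0.303)] = -93.2 V.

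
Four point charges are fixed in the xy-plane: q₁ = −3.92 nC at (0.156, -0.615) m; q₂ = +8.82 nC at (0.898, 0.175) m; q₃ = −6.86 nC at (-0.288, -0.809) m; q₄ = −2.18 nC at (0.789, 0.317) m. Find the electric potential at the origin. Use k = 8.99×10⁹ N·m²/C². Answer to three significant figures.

-63.7 V

The total potential is the scalar sum of each charge's contribution, V = Σ kqᵢ/rᵢ.
Distances from the field point to each charge: r₁ = 0.634 m, r₂ = 0.915 m, r₃ = 0.859 m, r₄ = 0.850 m.
V = k[(-3.92×10⁻⁹)/(0.634) + (8.82×10⁻⁹)/(0.915) + (-6.86×10⁻⁹)/(0.859) + (-2.18×10⁻⁹)/(0.850)] = -63.7 V.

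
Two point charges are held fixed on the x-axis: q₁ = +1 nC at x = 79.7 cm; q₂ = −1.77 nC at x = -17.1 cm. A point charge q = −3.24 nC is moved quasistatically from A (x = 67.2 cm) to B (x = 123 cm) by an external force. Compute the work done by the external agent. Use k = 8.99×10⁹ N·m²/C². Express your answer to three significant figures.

1.41×10⁻⁷ J

For quasistatic motion the external work equals the change in potential energy: W_ext = qΔV = q(V_B − V_A).
At A: distances to the source charges are 0.125 m, 0.843 m; V_A = Σ kqᵢ/rᵢ = 53.0 V.
At B: distances to the source charges are 0.433 m, 1.40 m; V_B = Σ kqᵢ/rᵢ = 9.40 V.
ΔV = V_B − V_A = -43.6 V.
W_ext = qΔV = (-3.24×10⁻⁹ C)(-43.6 V) = 1.41×10⁻⁷ J.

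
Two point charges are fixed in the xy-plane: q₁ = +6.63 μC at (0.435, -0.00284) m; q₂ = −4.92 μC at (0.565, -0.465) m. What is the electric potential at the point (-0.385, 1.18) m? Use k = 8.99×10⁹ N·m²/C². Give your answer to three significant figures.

Electric potential is a scalar, so the contributions from each charge add algebraically: V = Σ kqᵢ/rᵢ.
Distances from the field point to each charge: r₁ = 1.44 m, r₂ = 1.90 m.
V = k[(6.63×10⁻⁶)/(1.44) + (-4.92×10⁻⁶)/(1.90)] = 1.81×10⁴ V.

1.81×10⁴ V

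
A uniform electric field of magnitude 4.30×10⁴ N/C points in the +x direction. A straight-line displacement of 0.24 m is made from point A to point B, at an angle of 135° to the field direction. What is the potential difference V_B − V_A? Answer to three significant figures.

7300 V

Only the component of displacement along E changes the potential: ΔV = −E·d·cosθ.
ΔV = −(4.30×10⁴ V/m)(0.240 m)cos135° = 7300 V.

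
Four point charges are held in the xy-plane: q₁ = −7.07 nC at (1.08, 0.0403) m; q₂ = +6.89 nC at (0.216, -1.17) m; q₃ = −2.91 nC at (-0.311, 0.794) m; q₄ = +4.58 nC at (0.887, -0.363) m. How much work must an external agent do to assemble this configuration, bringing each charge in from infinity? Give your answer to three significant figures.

-7.19×10⁻⁷ J

The work to assemble the configuration equals its total potential energy, U = Σ kqᵢqⱼ/rᵢⱼ over all pairs.
Pair separations: r₁₂ = 1.49 m, r₁₃ = 1.58 m, r₁₄ = 0.447 m, r₂₃ = 2.03 m, r₂₄ = 1.05 m, r₃₄ = 1.67 m.
Summing all 6 pair terms gives U = -7.19×10⁻⁷ J.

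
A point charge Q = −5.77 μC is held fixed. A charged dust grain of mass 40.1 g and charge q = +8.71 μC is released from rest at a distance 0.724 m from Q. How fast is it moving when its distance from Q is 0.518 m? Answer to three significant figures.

Only the electrostatic force acts, so mechanical energy is conserved: ½mv² = U₁ − U₂ = kQq(1/r₁ − 1/r₂).
U₁ − U₂ = (8.99×10⁹ N·m²/C²)(-5.77×10⁻⁶ C)(8.71×10⁻⁶ C)(1/0.724 − 1/0.518) = 0.248 J.
v = √(2·0.248/0.0401) = 3.52 m/s.

3.52 m/s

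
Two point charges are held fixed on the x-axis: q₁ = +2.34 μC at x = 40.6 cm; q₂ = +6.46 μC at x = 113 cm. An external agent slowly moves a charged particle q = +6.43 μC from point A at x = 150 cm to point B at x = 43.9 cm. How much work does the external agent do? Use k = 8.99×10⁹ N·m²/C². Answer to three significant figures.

For quasistatic motion the external work equals the change in potential energy: W_ext = qΔV = q(V_B − V_A).
At A: distances to the source charges are 1.09 m, 0.370 m; V_A = Σ kqᵢ/rᵢ = 1.76×10⁵ V.
At B: distances to the source charges are 0.0330 m, 0.691 m; V_B = Σ kqᵢ/rᵢ = 7.22×10⁵ V.
ΔV = V_B − V_A = 5.45×10⁵ V.
W_ext = qΔV = (6.43×10⁻⁶ C)(5.45×10⁵ V) = 3.51 J.

3.51 J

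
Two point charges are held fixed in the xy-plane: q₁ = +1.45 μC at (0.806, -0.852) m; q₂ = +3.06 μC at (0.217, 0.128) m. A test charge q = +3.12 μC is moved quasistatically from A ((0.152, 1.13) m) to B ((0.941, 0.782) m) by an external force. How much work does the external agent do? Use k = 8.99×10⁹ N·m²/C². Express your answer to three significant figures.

For quasistatic motion the external work equals the change in potential energy: W_ext = qΔV = q(V_B − V_A).
At A: distances to the source charges are 2.09 m, 1.00 m; V_A = Σ kqᵢ/rᵢ = 3.36×10⁴ V.
At B: distances to the source charges are 1.64 m, 0.976 m; V_B = Σ kqᵢ/rᵢ = 3.61×10⁴ V.
ΔV = V_B − V_A = 2500 V.
W_ext = qΔV = (3.12×10⁻⁶ C)(2500 V) = 7.81×10⁻³ J.

7.81×10⁻³ J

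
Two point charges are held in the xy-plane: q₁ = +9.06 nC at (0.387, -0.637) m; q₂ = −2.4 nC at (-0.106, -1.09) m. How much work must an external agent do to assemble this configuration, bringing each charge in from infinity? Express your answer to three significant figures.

The work to assemble the configuration equals its total potential energy, U = Σ kqᵢqⱼ/rᵢⱼ over all pairs.
Pair separations: r₁₂ = 0.670 m.
U = (-2.92×10⁻⁷) = -2.92×10⁻⁷ J.

-2.92×10⁻⁷ J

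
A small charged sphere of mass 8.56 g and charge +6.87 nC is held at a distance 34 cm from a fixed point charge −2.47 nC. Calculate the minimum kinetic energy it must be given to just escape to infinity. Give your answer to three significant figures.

4.49×10⁻⁷ J

To just escape, total mechanical energy must reach zero at infinity: ½mv²_min + U = 0, so ½mv²_min = −U = |kQq|/r.
|U| = |kQq|/r = (8.99×10⁹ N·m²/C²)(2.47×10⁻⁹)(6.87×10⁻⁹)/(0.340) = 4.49×10⁻⁷ J.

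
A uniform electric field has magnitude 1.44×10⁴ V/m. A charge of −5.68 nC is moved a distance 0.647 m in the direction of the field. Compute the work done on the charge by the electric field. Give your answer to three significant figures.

The potential change for a displacement 0.647 m in the direction of the field is ΔV = −Ed = -9320 V.
W_field = −qΔV = -5.29×10⁻⁵ J.

-5.29×10⁻⁵ J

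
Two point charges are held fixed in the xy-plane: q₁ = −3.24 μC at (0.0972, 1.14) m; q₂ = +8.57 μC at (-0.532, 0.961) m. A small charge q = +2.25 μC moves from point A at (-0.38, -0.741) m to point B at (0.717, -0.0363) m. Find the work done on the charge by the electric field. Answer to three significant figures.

The work done by the electric force is W_field = −ΔU = −q(V_B − V_A) = q(V_A − V_B).
At A: distances to the source charges are 1.94 m, 1.71 m; V_A = Σ kqᵢ/rᵢ = 3.01×10⁴ V.
At B: distances to the source charges are 1.33 m, 1.60 m; V_B = Σ kqᵢ/rᵢ = 2.63×10⁴ V.
ΔV = V_B − V_A = -3780 V.
W_field = −qΔV = −(2.25×10⁻⁶ C)(-3780 V) = 8.51×10⁻³ J.

8.51×10⁻³ J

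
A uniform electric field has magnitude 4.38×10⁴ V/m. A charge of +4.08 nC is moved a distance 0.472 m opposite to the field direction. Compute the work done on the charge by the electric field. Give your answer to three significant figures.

-8.43×10⁻⁵ J

The potential change for a displacement 0.472 m opposite to the field direction is ΔV = +Ed = 2.07×10⁴ V.
W_field = −qΔV = -8.43×10⁻⁵ J.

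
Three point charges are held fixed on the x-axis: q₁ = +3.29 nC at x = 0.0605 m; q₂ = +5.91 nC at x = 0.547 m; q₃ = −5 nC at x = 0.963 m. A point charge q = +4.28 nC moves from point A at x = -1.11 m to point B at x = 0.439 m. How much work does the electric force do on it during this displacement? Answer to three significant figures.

The work done by the electric force is W_field = −ΔU = −q(V_B − V_A) = q(V_A − V_B).
At A: distances to the source charges are 1.17 m, 1.66 m, 2.07 m; V_A = Σ kqᵢ/rᵢ = 35.6 V.
At B: distances to the source charges are 0.379 m, 0.108 m, 0.524 m; V_B = Σ kqᵢ/rᵢ = 484 V.
ΔV = V_B − V_A = 449 V.
W_field = −qΔV = −(4.28×10⁻⁹ C)(449 V) = -1.92×10⁻⁶ J.

-1.92×10⁻⁶ J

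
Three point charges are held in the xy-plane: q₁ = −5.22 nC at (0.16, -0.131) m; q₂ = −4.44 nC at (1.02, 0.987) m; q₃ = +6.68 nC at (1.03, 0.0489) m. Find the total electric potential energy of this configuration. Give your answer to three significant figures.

-4.89×10⁻⁷ J

The work to assemble the configuration equals its total potential energy, U = Σ kqᵢqⱼ/rᵢⱼ over all pairs.
Pair separations: r₁₂ = 1.41 m, r₁₃ = 0.888 m, r₂₃ = 0.938 m.
U = (1.48×10⁻⁷) + (-3.53×10⁻⁷) + (-2.84×10⁻⁷) = -4.89×10⁻⁷ J.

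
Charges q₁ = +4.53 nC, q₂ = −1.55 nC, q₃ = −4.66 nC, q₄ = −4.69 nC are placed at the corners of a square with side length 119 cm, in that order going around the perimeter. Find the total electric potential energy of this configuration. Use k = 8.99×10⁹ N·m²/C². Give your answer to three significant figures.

The work to assemble the configuration equals its total potential energy, U = Σ kqᵢqⱼ/rᵢⱼ over all pairs.
The four side pairs have separation 1.19 m and the two diagonal pairs 1.68 m.
Summing all 6 pair terms gives U = -6.78×10⁻⁸ J.

-6.78×10⁻⁸ J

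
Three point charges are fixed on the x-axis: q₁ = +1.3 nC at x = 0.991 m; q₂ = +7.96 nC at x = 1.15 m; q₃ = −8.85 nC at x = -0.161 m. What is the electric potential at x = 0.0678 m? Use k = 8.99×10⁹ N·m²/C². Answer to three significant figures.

-269 V

The total potential is the scalar sum of each charge's contribution, V = Σ kqᵢ/rᵢ.
Distances from the field point to each charge: r₁ = 0.923 m, r₂ = 1.08 m, r₃ = 0.229 m.
V = k[(1.30×10⁻⁹)/(0.923) + (7.96×10⁻⁹)/(1.08) + (-8.85×10⁻⁹)/(0.229)] = -269 V.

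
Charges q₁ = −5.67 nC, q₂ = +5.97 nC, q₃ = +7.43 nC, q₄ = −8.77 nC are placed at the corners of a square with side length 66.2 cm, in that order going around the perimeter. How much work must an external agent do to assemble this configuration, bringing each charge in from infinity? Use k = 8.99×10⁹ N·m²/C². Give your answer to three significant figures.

The work to assemble the configuration equals its total potential energy, U = Σ kqᵢqⱼ/rᵢⱼ over all pairs.
The four side pairs have separation 0.662 m and the two diagonal pairs 0.936 m.
Summing all 6 pair terms gives U = -9.74×10⁻⁷ J.

-9.74×10⁻⁷ J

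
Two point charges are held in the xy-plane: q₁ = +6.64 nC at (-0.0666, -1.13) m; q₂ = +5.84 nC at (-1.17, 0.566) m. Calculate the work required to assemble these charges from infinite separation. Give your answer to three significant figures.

The assembly work is the sum of pairwise potential energies, U = Σ_{i<j} kqᵢqⱼ/rᵢⱼ.
Pair separations: r₁₂ = 2.02 m.
U = (1.72×10⁻⁷) = 1.72×10⁻⁷ J.

1.72×10⁻⁷ J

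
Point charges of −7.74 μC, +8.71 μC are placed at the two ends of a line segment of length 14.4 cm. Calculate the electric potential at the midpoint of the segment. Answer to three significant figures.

Electric potential is a scalar, so the contributions from each charge add algebraically: V = Σ kqᵢ/rᵢ.
Each charge is 0.0720 m from the midpoint.
V = k[(-7.74×10⁻⁶)/(0.0720) + (8.71×10⁻⁶)/(0.0720)] = 1.21×10⁵ V.

1.21×10⁵ V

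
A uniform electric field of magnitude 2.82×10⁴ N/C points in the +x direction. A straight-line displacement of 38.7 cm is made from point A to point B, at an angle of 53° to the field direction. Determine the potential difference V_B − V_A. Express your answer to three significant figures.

-6570 V

Only the component of displacement along E changes the potential: ΔV = −E·d·cosθ.
ΔV = −(2.82×10⁴ V/m)(0.387 m)cos53° = -6570 V.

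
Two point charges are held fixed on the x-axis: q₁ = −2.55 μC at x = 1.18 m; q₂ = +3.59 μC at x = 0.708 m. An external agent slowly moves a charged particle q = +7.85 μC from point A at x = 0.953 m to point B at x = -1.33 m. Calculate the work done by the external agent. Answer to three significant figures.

-0.189 J

For quasistatic motion the external work equals the change in potential energy: W_ext = qΔV = q(V_B − V_A).
At A: distances to the source charges are 0.227 m, 0.245 m; V_A = Σ kqᵢ/rᵢ = 3.07×10⁴ V.
At B: distances to the source charges are 2.51 m, 2.04 m; V_B = Σ kqᵢ/rᵢ = 6700 V.
ΔV = V_B − V_A = -2.40×10⁴ V.
W_ext = qΔV = (7.85×10⁻⁶ C)(-2.40×10⁴ V) = -0.189 J.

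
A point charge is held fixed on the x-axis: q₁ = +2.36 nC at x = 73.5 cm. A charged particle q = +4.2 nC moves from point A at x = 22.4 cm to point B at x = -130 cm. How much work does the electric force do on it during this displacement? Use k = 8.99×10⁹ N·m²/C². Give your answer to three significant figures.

1.31×10⁻⁷ J

The work done by the electric force is W_field = −ΔU = −q(V_B − V_A) = q(V_A − V_B).
At A: distance to the source charge is 0.511 m; V_A = kq₁/r = 41.5 V.
At B: distance to the source charge is 2.04 m; V_B = kq₁/r = 10.4 V.
ΔV = V_B − V_A = -31.1 V.
W_field = −qΔV = −(4.20×10⁻⁹ C)(-31.1 V) = 1.31×10⁻⁷ J.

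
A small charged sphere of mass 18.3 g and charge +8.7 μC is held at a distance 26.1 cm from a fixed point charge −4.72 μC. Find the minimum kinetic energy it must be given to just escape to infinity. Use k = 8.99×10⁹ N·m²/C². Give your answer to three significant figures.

1.41 J

To just escape, total mechanical energy must reach zero at infinity: ½mv²_min + U = 0, so ½mv²_min = −U = |kQq|/r.
|U| = |kQq|/r = (8.99×10⁹ N·m²/C²)(4.72×10⁻⁶)(8.70×10⁻⁶)/(0.261) = 1.41 J.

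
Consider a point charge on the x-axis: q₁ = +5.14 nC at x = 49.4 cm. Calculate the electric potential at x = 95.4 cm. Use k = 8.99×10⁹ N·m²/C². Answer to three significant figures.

100 V

Electric potential is a scalar, so the contributions from each charge add algebraically: V = Σ kqᵢ/rᵢ.
V = k[(5.14×10⁻⁹)/(0.460)] = 100 V.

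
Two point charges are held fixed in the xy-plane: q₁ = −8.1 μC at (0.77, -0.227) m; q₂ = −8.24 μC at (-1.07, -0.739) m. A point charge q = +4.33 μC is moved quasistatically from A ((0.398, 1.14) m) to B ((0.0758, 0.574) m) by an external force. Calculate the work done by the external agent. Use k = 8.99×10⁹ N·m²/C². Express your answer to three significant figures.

For quasistatic motion the external work equals the change in potential energy: W_ext = qΔV = q(V_B − V_A).
At A: distances to the source charges are 1.42 m, 2.38 m; V_A = Σ kqᵢ/rᵢ = -8.25×10⁴ V.
At B: distances to the source charges are 1.06 m, 1.74 m; V_B = Σ kqᵢ/rᵢ = -1.11×10⁵ V.
ΔV = V_B − V_A = -2.87×10⁴ V.
W_ext = qΔV = (4.33×10⁻⁶ C)(-2.87×10⁴ V) = -0.124 J.

-0.124 J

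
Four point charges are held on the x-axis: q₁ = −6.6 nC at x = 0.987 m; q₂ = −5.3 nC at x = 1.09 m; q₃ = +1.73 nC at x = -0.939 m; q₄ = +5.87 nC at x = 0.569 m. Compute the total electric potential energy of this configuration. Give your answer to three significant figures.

1.65×10⁻⁶ J

The assembly work is the sum of pairwise potential energies, U = Σ_{i<j} kqᵢqⱼ/rᵢⱼ.
Pair separations: r₁₂ = 0.103 m, r₁₃ = 1.93 m, r₁₄ = 0.418 m, r₂₃ = 2.03 m, r₂₄ = 0.521 m, r₃₄ = 1.51 m.
Summing all 6 pair terms gives U = 1.65×10⁻⁶ J.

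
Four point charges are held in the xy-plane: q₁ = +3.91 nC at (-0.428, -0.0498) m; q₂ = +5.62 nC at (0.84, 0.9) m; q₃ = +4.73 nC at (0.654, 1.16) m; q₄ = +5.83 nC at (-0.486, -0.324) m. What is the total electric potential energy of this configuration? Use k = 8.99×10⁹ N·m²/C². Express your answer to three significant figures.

The work to assemble the configuration equals its total potential energy, U = Σ kqᵢqⱼ/rᵢⱼ over all pairs.
Pair separations: r₁₂ = 1.58 m, r₁₃ = 1.62 m, r₁₄ = 0.280 m, r₂₃ = 0.320 m, r₂₄ = 1.80 m, r₃₄ = 1.87 m.
Summing all 6 pair terms gives U = 2.00×10⁻⁶ J.

2.00×10⁻⁶ J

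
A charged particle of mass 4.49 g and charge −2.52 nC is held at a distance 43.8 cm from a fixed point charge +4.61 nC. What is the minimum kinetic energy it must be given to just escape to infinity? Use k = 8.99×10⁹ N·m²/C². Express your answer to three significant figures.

To just escape, total mechanical energy must reach zero at infinity: ½mv²_min + U = 0, so ½mv²_min = −U = |kQq|/r.
|U| = |kQq|/r = (8.99×10⁹ N·m²/C²)(4.61×10⁻⁹)(2.52×10⁻⁹)/(0.438) = 2.38×10⁻⁷ J.

2.38×10⁻⁷ J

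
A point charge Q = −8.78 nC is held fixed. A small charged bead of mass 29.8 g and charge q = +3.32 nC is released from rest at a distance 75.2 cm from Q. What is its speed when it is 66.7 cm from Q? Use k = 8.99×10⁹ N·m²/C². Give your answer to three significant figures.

1.73×10⁻³ m/s

Only the electrostatic force acts, so mechanical energy is conserved: ½mv² = U₁ − U₂ = kQq(1/r₁ − 1/r₂).
U₁ − U₂ = (8.99×10⁹ N·m²/C²)(-8.78×10⁻⁹ C)(3.32×10⁻⁹ C)(1/0.752 − 1/0.667) = 4.44×10⁻⁸ J.
v = √(2·4.44×10⁻⁸/0.0298) = 1.73×10⁻³ m/s.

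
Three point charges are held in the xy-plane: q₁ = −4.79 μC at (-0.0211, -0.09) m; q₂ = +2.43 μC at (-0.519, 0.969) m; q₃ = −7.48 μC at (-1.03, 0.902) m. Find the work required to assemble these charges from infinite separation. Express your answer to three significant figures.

-0.179 J

The work to assemble the configuration equals its total potential energy, U = Σ kqᵢqⱼ/rᵢⱼ over all pairs.
Pair separations: r₁₂ = 1.17 m, r₁₃ = 1.41 m, r₂₃ = 0.515 m.
U = (-0.0894) + (0.228) + (-0.317) = -0.179 J.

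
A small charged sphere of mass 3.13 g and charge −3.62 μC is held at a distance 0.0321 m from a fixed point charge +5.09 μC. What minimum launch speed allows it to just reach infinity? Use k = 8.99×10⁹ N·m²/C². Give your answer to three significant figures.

57.4 m/s

To just escape, total mechanical energy must reach zero at infinity: ½mv²_min + U = 0, so ½mv²_min = −U = |kQq|/r.
|U| = |kQq|/r = (8.99×10⁹ N·m²/C²)(5.09×10⁻⁶)(3.62×10⁻⁶)/(0.0321) = 5.16 J.
v_min = √(2|U|/m) = √(2·5.16/3.13×10⁻³) = 57.4 m/s.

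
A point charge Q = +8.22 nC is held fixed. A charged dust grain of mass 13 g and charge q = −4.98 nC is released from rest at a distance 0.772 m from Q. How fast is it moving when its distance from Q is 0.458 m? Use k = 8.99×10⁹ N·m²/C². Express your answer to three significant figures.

Only the electrostatic force acts, so mechanical energy is conserved: ½mv² = U₁ − U₂ = kQq(1/r₁ − 1/r₂).
U₁ − U₂ = (8.99×10⁹ N·m²/C²)(8.22×10⁻⁹ C)(-4.98×10⁻⁹ C)(1/0.772 − 1/0.458) = 3.27×10⁻⁷ J.
v = √(2·3.27×10⁻⁷/0.0130) = 7.09×10⁻³ m/s.

7.09×10⁻³ m/s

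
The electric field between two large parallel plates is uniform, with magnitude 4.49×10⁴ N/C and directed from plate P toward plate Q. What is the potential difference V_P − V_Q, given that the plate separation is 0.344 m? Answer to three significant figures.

1.54×10⁴ V

In a uniform field, potential decreases in the direction of E: ΔV = −E·d for a displacement d parallel to E.
Going from Q to P is a displacement of 0.344 m opposite to the field, so V_P − V_Q = +Ed = 1.54×10⁴ V.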